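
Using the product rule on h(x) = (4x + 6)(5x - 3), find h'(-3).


Let u(x) = 4x + 6 and v(x) = 5x - 3
u'(x) = 4
v'(x) = 5
Product rule: h'(x) = u'(x)*v(x) + u(x)*v'(x)
= 4 * (5x - 3) + (4x + 6) * 5
At x = -3:
u(-3) = 4 * (-3) + 6 = -6
v(-3) = 5 * (-3) - 3 = -18
h'(-3) = 4 * (-18) + (-6) * 5
= -72 - 30
= -102

-102


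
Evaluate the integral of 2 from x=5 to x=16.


The integral of a constant k over [a, b] equals k * (b - a).
integral from 5 to 16 of 2 dx
= 2 * (16 - 5)
= 2 * 11
= 22

22


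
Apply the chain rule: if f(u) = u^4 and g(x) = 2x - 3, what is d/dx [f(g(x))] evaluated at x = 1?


Using the chain rule: (f(g(x)))' = f'(g(x)) * g'(x)
First, find g(1):
g(1) = 2 * 1 - 3 = -1
Next, f'(u) = 4u^3
And g'(x) = 2
So f'(g(1)) * g'(1)
= 4 * (-1)^3 * 2
= 4 * (-1) * 2
= -8

-8


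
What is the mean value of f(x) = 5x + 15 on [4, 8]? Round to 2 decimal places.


Average value = 1/(b-a) * integral from a to b of f(x) dx
First compute the integral of 5x + 15:
F(x) = (5/2)x^2 + 15x
F(8) = 5/2 * 64 + 15 * 8 = 280
F(4) = 5/2 * 16 + 15 * 4 = 100
Integral = 280 - 100 = 180
Average = 180 / (8 - 4) = 180 / 4
= 45 = 45.00

45.00


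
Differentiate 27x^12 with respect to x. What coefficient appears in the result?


We apply the power rule: d/dx [ax^n] = a*n * x^(n-1)
d/dx [27x^12]
= 27 * 12 * x^(12-1)
= 324x^11
The coefficient is 324

324


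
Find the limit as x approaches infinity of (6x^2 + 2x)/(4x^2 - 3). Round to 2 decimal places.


For limits at infinity with equal-degree polynomials,
we compare leading coefficients.
Numerator leading term: 6x^2
Denominator leading term: 4x^2
Divide both by x^2:
lim = (6 + 2/x) / (4 - 3/x^2)
As x -> infinity, the 1/x and 1/x^2 terms vanish:
= 6/4 = 3/2 = 1.50

1.50


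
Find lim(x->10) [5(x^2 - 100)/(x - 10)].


Direct substitution gives 0/0, so we factor the numerator.
Factor: 5(x^2 - 100) = 5 * (x - 10)(x + 10)
Cancel the common factor (x - 10):
5(x^2 - 100)/(x - 10) = 5 * (x + 10)
Now substitute x = 10:
= 5 * (10 + 10) = 100

100


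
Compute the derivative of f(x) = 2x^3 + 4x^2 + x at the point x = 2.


Differentiate f(x) = 2x^3 + 4x^2 + x term by term:
f'(x) = 6x^2 + 8x + 1
Substitute x = 2:
f'(2) = 6 * 2^2 + 8 * 2 + 1
= 24 + 16 + 1
= 41

41


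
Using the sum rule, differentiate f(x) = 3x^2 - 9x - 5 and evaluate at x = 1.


Differentiate term by term using power and sum rules:
f(x) = 3x^2 - 9x - 5
f'(x) = 6x - 9
Substitute x = 1:
f'(1) = 6 * 1 - 9
= 6 - 9
= -3

-3


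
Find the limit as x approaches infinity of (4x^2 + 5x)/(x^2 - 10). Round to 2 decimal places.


For limits at infinity with equal-degree polynomials,
we compare leading coefficients.
Numerator leading term: 4x^2
Denominator leading term: x^2
Divide both by x^2:
lim = (4 + 5/x) / (1 - 10/x^2)
As x -> infinity, the 1/x and 1/x^2 terms vanish:
= 4/1 = 4 = 4.00

4.00


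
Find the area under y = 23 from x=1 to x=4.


The area under a constant function y = 23 is a rectangle.
Width = 4 - 1 = 3
Height = 23
Area = width * height
= 3 * 23
= 69

69


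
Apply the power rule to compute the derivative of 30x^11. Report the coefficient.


We apply the power rule: d/dx [ax^n] = a*n * x^(n-1)
d/dx [30x^11]
= 30 * 11 * x^(11-1)
= 330x^10
The coefficient is 330

330


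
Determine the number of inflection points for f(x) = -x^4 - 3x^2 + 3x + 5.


Inflection points occur where f''(x) = 0 and concavity changes.
f(x) = -x^4 - 3x^2 + 3x + 5
f'(x) = -4x^3 - 6x + 3
f''(x) = -12x^2 - 6
This is a quadratic in x. Use the discriminant to count real roots.
Discriminant = (0)^2 - 4 * (-12) * (-6)
= 0 - 288
= -288
Since discriminant < 0, f''(x) = 0 has no real solutions.
Number of inflection points: 0

0


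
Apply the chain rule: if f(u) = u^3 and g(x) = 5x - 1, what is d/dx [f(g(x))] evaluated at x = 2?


Using the chain rule: (f(g(x)))' = f'(g(x)) * g'(x)
First, find g(2):
g(2) = 5 * 2 - 1 = 9
Next, f'(u) = 3u^2
And g'(x) = 5
So f'(g(2)) * g'(2)
= 3 * 9^2 * 5
= 3 * 81 * 5
= 1215

1215


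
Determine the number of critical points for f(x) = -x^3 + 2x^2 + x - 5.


Find where f'(x) = 0:
f(x) = -x^3 + 2x^2 + x - 5
f'(x) = -3x^2 + 4x + 1
This is a quadratic in x. Use the discriminant to count real roots.
Discriminant = (4)^2 - 4 * (-3) * 1
= 16 - (-12)
= 28
Since discriminant > 0, f'(x) = 0 has 2 real solutions.
Number of critical points: 2

2


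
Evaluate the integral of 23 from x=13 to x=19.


The integral of a constant k over [a, b] equals k * (b - a).
integral from 13 to 19 of 23 dx
= 23 * (19 - 13)
= 23 * 6
= 138

138


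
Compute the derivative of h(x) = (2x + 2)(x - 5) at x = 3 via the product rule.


Let u(x) = 2x + 2 and v(x) = x - 5
u'(x) = 2
v'(x) = 1
Product rule: h'(x) = u'(x)*v(x) + u(x)*v'(x)
= 2 * (x - 5) + (2x + 2) * 1
At x = 3:
u(3) = 2 * 3 + 2 = 8
v(3) = 1 * 3 - 5 = -2
h'(3) = 2 * (-2) + 8 * 1
= -4 + 8
= 4

4


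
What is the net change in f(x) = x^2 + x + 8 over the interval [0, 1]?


Net change = f(b) - f(a)
f(x) = x^2 + x + 8
Compute f(1):
f(1) = 1 * 1^2 + 1 * 1 + 8
= 1 + 1 + 8
= 10
Compute f(0):
f(0) = 1 * 0^2 + 1 * 0 + 8
= 0 + 0 + 8
= 8
Net change = 10 - 8 = 2

2


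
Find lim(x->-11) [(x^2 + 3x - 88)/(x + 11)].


Direct substitution gives 0/0, so we factor the numerator.
Factor: (x^2 + 3x - 88) = (x + 11)(x - 8)
Cancel the common factor (x + 11):
(x^2 + 3x - 88)/(x + 11) = (x - 8)
Now substitute x = -11:
= (-11) - (8) = -19

-19


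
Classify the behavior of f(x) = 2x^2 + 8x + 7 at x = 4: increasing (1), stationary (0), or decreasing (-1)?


Compute f'(x) to determine behavior:
f'(x) = 4x + 8
f'(4) = 4 * 4 + 8
= 16 + 8
= 24
Since f'(4) > 0, the function is increasing (1)

1


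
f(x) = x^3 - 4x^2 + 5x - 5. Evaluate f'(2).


Differentiate f(x) = x^3 - 4x^2 + 5x - 5 term by term:
f'(x) = 3x^2 - 8x + 5
Substitute x = 2:
f'(2) = 3 * 2^2 - 8 * 2 + 5
= 12 - 16 + 5
= 1

1


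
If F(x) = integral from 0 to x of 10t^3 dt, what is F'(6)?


By the Fundamental Theorem of Calculus (Part 1):
If F(x) = integral from 0 to x of f(t) dt, then F'(x) = f(x)
Here f(t) = 10t^3
So F'(x) = 10x^3
Evaluate at x = 6:
F'(6) = 10 * 6^3
= 10 * 216
= 2160

2160


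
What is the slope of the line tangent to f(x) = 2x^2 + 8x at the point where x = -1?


The slope of the tangent line equals f'(x) at the point.
f(x) = 2x^2 + 8x
f'(x) = 4x + 8
At x = -1:
f'(-1) = 4 * (-1) + 8
= -4 + 8
= 4

4


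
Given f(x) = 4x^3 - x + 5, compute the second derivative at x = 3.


First derivative:
f'(x) = 12x^2 - 1
Second derivative:
f''(x) = 24x
Substitute x = 3:
f''(3) = 24 * 3 + 0
= 72 + 0
= 72

72


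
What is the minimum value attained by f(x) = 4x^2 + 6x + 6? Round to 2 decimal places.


For a quadratic f(x) = ax^2 + bx + c with a > 0, the minimum is at the vertex.
Vertex x-coordinate: x = -b/(2a)
x = -(6) / (2 * 4)
x = -6/8 = -3/4
Substitute back to find the minimum value:
f(-3/4) = 4 * (-3/4)^2 + 6 * (-3/4) + 6
= 9/4 - 9/2 + 6
= 15/4 = 3.75

3.75


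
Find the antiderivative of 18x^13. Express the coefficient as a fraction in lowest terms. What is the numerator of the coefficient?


Apply the power rule for integration:
integral of ax^n dx = a/(n+1) * x^(n+1) + C
integral of 18x^13 dx
= 18/14 * x^14 + C
= 9/7 * x^14 + C
The coefficient in lowest terms is 9/7, and its numerator is 9

9


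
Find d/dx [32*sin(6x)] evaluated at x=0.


Apply the chain rule to differentiate 32*sin(6x):
d/dx [32*sin(6x)]
= 32 * cos(6x) * d/dx(6x)
= 32 * 6 * cos(6x)
= 192 * cos(6x)
Evaluate at x = 0:
= 192 * cos(0)
= 192 * 1
= 192

192


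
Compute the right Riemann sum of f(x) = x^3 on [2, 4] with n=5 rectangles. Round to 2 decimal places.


Right Riemann sum uses right endpoints of each subinterval.
Interval: [2, 4], n = 5
dx = (4 - 2) / 5 = 2/5
Right endpoints: [12/5, 14/5, 16/5, 18/5, 4]
f values: [1728/125, 2744/125, 4096/125, 5832/125, 64]
Sum = dx * (sum of f values)
= 2/5 * 896/5
= 1792/25 = 71.68

71.68


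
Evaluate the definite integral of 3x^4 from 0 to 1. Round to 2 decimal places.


Find the antiderivative of 3x^4:
F(x) = 3/5 * x^5
Apply the Fundamental Theorem of Calculus:
F(1) - F(0)
= 3/5 * 1^5 - 3/5 * 0^5
= 3/5 * (1 - 0)
= 3/5 * 1
= 3/5 = 0.60

0.60


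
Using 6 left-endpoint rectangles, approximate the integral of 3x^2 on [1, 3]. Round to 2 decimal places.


Left Riemann sum uses left endpoints of each subinterval.
Interval: [1, 3], n = 6
dx = (3 - 1) / 6 = 1/3
Left endpoints: [1, 4/3, 5/3, 2, 7/3, 8/3]
f values: [3, 16/3, 25/3, 12, 49/3, 64/3]
Sum = dx * (sum of f values)
= 1/3 * 199/3
= 199/9 ≈ 22.11

22.11


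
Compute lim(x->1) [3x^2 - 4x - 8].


Since polynomials are continuous, we use direct substitution.
lim(x->1) of 3x^2 - 4x - 8
= 3 * 1^2 - 4 * 1 - 8
= 3 - 4 - 8
= -9

-9


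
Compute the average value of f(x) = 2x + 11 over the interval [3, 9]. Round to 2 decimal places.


Average value = 1/(b-a) * integral from a to b of f(x) dx
First compute the integral of 2x + 11:
F(x) = x^2 + 11x
F(9) = 1 * 81 + 11 * 9 = 180
F(3) = 1 * 9 + 11 * 3 = 42
Integral = 180 - 42 = 138
Average = 138 / (9 - 3) = 138 / 6
= 23 = 23.00

23.00


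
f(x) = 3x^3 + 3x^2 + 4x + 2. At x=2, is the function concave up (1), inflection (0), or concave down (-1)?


Concavity is determined by the sign of f''(x).
f(x) = 3x^3 + 3x^2 + 4x + 2
f'(x) = 9x^2 + 6x + 4
f''(x) = 18x + 6
f''(2) = 18 * 2 + 6
= 36 + 6
= 42
Since f''(2) > 0, the function is concave up (1)

1


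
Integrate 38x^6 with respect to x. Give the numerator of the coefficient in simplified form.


Apply the power rule for integration:
integral of ax^n dx = a/(n+1) * x^(n+1) + C
integral of 38x^6 dx
= 38/7 * x^7 + C
The coefficient in lowest terms is 38/7, and its numerator is 38

38


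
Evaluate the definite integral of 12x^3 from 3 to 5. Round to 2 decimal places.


Find the antiderivative of 12x^3:
F(x) = 12/4 * x^4
Apply the Fundamental Theorem of Calculus:
F(5) - F(3)
= 12/4 * 5^4 - 12/4 * 3^4
= 12/4 * (625 - 81)
= 12/4 * 544
= 1632 = 1632.00

1632.00


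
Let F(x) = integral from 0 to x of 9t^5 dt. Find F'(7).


By the Fundamental Theorem of Calculus (Part 1):
If F(x) = integral from 0 to x of f(t) dt, then F'(x) = f(x)
Here f(t) = 9t^5
So F'(x) = 9x^5
Evaluate at x = 7:
F'(7) = 9 * 7^5
= 9 * 16807
= 151263

151263


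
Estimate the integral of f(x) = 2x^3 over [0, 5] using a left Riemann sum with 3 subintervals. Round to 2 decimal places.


Left Riemann sum uses left endpoints of each subinterval.
Interval: [0, 5], n = 3
dx = (5 - 0) / 3 = 5/3
Left endpoints: [0, 5/3, 10/3]
f values: [0, 250/27, 2000/27]
Sum = dx * (sum of f values)
= 5/3 * 250/3
= 1250/9 ≈ 138.89

138.89


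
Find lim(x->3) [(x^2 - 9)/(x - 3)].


Direct substitution gives 0/0, so we factor the numerator.
Factor: (x^2 - 9) = (x - 3)(x + 3)
Cancel the common factor (x - 3):
(x^2 - 9)/(x - 3) = (x + 3)
Now substitute x = 3:
= (3 + 3) = 6

6


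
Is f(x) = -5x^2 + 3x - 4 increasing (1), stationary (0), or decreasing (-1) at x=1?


Compute f'(x) to determine behavior:
f'(x) = -10x + 3
f'(1) = -10 * 1 + 3
= -10 + 3
= -7
Since f'(1) < 0, the function is decreasing (-1)

-1


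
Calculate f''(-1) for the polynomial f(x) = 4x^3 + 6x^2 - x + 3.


First derivative:
f'(x) = 12x^2 + 12x - 1
Second derivative:
f''(x) = 24x + 12
Substitute x = -1:
f''(-1) = 24 * (-1) + 12
= -24 + 12
= -12

-12


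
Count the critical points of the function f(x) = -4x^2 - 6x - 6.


Find where f'(x) = 0:
f'(x) = -8x - 6
Set f'(x) = 0:
-8x - 6 = 0
x = 6 / (-8) = -3/4
This is a linear equation in x, so there is exactly one solution.
Number of critical points: 1

1


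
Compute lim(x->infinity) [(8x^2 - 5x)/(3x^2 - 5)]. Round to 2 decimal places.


For limits at infinity with equal-degree polynomials,
we compare leading coefficients.
Numerator leading term: 8x^2
Denominator leading term: 3x^2
Divide both by x^2:
lim = (8 - 5/x) / (3 - 5/x^2)
As x -> infinity, the 1/x and 1/x^2 terms vanish:
= 8/3 ≈ 2.67

2.67


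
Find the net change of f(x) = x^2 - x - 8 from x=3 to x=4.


Net change = f(b) - f(a)
f(x) = x^2 - x - 8
Compute f(4):
f(4) = 1 * 4^2 - 1 * 4 - 8
= 16 - 4 - 8
= 4
Compute f(3):
f(3) = 1 * 3^2 - 1 * 3 - 8
= 9 - 3 - 8
= -2
Net change = 4 - (-2) = 6

6


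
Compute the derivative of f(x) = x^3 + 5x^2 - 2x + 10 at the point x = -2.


Differentiate f(x) = x^3 + 5x^2 - 2x + 10 term by term:
f'(x) = 3x^2 + 10x - 2
Substitute x = -2:
f'(-2) = 3 * (-2)^2 + 10 * (-2) - 2
= 12 - 20 - 2
= -10

-10


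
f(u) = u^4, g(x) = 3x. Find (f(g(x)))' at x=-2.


Using the chain rule: (f(g(x)))' = f'(g(x)) * g'(x)
First, find g(-2):
g(-2) = 3 * (-2) + 0 = -6
Next, f'(u) = 4u^3
And g'(x) = 3
So f'(g(-2)) * g'(-2)
= 4 * (-6)^3 * 3
= 4 * (-216) * 3
= -2592

-2592


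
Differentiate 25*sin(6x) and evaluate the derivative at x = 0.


Apply the chain rule to differentiate 25*sin(6x):
d/dx [25*sin(6x)]
= 25 * cos(6x) * d/dx(6x)
= 25 * 6 * cos(6x)
= 150 * cos(6x)
Evaluate at x = 0:
= 150 * cos(0)
= 150 * 1
= 150

150


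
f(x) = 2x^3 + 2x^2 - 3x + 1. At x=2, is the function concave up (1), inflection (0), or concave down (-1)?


Concavity is determined by the sign of f''(x).
f(x) = 2x^3 + 2x^2 - 3x + 1
f'(x) = 6x^2 + 4x - 3
f''(x) = 12x + 4
f''(2) = 12 * 2 + 4
= 24 + 4
= 28
Since f''(2) > 0, the function is concave up (1)

1


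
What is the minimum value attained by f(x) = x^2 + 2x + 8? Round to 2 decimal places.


For a quadratic f(x) = ax^2 + bx + c with a > 0, the minimum is at the vertex.
Vertex x-coordinate: x = -b/(2a)
x = -(2) / (2 * 1)
x = -2/2 = -1
Substitute back to find the minimum value:
f(-1) = 1 * (-1)^2 + 2 * (-1) + 8
= 1 - 2 + 8
= 7 = 7.00

7.00


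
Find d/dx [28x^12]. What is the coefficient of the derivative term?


We apply the power rule: d/dx [ax^n] = a*n * x^(n-1)
d/dx [28x^12]
= 28 * 12 * x^(12-1)
= 336x^11
The coefficient is 336

336


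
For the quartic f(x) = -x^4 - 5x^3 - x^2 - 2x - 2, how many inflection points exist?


Inflection points occur where f''(x) = 0 and concavity changes.
f(x) = -x^4 - 5x^3 - x^2 - 2x - 2
f'(x) = -4x^3 - 15x^2 - 2x - 2
f''(x) = -12x^2 - 30x - 2
This is a quadratic in x. Use the discriminant to count real roots.
Discriminant = (-30)^2 - 4 * (-12) * (-2)
= 900 - 96
= 804
Since discriminant > 0, f''(x) = 0 has 2 distinct real solutions.
A quadratic with two distinct real roots changes sign at each root, so concavity changes at both.
Number of inflection points: 2

2


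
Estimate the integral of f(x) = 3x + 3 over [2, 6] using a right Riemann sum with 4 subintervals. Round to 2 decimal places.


Right Riemann sum uses right endpoints of each subinterval.
Interval: [2, 6], n = 4
dx = (6 - 2) / 4 = 1
Right endpoints: [3, 4, 5, 6]
f values: [12, 15, 18, 21]
Sum = dx * (sum of f values)
= 1 * 66
= 66 = 66.00

66.00


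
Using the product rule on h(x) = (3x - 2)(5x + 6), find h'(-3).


Let u(x) = 3x - 2 and v(x) = 5x + 6
u'(x) = 3
v'(x) = 5
Product rule: h'(x) = u'(x)*v(x) + u(x)*v'(x)
= 3 * (5x + 6) + (3x - 2) * 5
At x = -3:
u(-3) = 3 * (-3) - 2 = -11
v(-3) = 5 * (-3) + 6 = -9
h'(-3) = 3 * (-9) + (-11) * 5
= -27 - 55
= -82

-82


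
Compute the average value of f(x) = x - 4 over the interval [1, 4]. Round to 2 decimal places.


Average value = 1/(b-a) * integral from a to b of f(x) dx
First compute the integral of x - 4:
F(x) = (1/2)x^2 - 4x
F(4) = 1/2 * 16 - 4 * 4 = -8
F(1) = 1/2 * 1 - 4 * 1 = -7/2
Integral = -8 - (-7/2) = -9/2
Average = (-9/2) / (4 - 1) = (-9/2) / 3
= -3/2 = -1.50

-1.50


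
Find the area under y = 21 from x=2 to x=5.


The area under a constant function y = 21 is a rectangle.
Width = 5 - 2 = 3
Height = 21
Area = width * height
= 3 * 21
= 63

63


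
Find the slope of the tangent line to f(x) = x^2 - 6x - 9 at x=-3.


The slope of the tangent line equals f'(x) at the point.
f(x) = x^2 - 6x - 9
f'(x) = 2x - 6
At x = -3:
f'(-3) = 2 * (-3) - 6
= -6 - 6
= -12

-12


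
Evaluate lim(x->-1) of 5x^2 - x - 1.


Since polynomials are continuous, we use direct substitution.
lim(x->-1) of 5x^2 - x - 1
= 5 * (-1)^2 - 1 * (-1) - 1
= 5 + 1 - 1
= 5

5


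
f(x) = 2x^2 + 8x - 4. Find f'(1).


Differentiate term by term using power and sum rules:
f(x) = 2x^2 + 8x - 4
f'(x) = 4x + 8
Substitute x = 1:
f'(1) = 4 * 1 + 8
= 4 + 8
= 12

12


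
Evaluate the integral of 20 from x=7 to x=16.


The integral of a constant k over [a, b] equals k * (b - a).
integral from 7 to 16 of 20 dx
= 20 * (16 - 7)
= 20 * 9
= 180

180


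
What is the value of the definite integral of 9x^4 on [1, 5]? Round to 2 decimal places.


Find the antiderivative of 9x^4:
F(x) = 9/5 * x^5
Apply the Fundamental Theorem of Calculus:
F(5) - F(1)
= 9/5 * 5^5 - 9/5 * 1^5
= 9/5 * (3125 - 1)
= 9/5 * 3124
= 28116/5 = 5623.20

5623.20


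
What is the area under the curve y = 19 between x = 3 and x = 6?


The area under a constant function y = 19 is a rectangle.
Width = 6 - 3 = 3
Height = 19
Area = width * height
= 3 * 19
= 57

57


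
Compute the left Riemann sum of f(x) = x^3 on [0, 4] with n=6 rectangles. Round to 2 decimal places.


Left Riemann sum uses left endpoints of each subinterval.
Interval: [0, 4], n = 6
dx = (4 - 0) / 6 = 2/3
Left endpoints: [0, 2/3, 4/3, 2, 8/3, 10/3]
f values: [0, 8/27, 64/27, 8, 512/27, 1000/27]
Sum = dx * (sum of f values)
= 2/3 * 200/3
= 400/9 ≈ 44.44

44.44


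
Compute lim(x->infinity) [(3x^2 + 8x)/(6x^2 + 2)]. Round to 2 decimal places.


For limits at infinity with equal-degree polynomials,
we compare leading coefficients.
Numerator leading term: 3x^2
Denominator leading term: 6x^2
Divide both by x^2:
lim = (3 + 8/x) / (6 + 2/x^2)
As x -> infinity, the 1/x and 1/x^2 terms vanish:
= 3/6 = 1/2 = 0.50

0.50


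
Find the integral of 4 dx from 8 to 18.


The integral of a constant k over [a, b] equals k * (b - a).
integral from 8 to 18 of 4 dx
= 4 * (18 - 8)
= 4 * 10
= 40

40


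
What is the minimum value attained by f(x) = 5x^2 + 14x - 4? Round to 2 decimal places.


For a quadratic f(x) = ax^2 + bx + c with a > 0, the minimum is at the vertex.
Vertex x-coordinate: x = -b/(2a)
x = -(14) / (2 * 5)
x = -14/10 = -7/5
Substitute back to find the minimum value:
f(-7/5) = 5 * (-7/5)^2 + 14 * (-7/5) - 4
= 49/5 - 98/5 - 4
= -69/5 = -13.80

-13.80


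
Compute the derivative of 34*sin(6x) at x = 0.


Apply the chain rule to differentiate 34*sin(6x):
d/dx [34*sin(6x)]
= 34 * cos(6x) * d/dx(6x)
= 34 * 6 * cos(6x)
= 204 * cos(6x)
Evaluate at x = 0:
= 204 * cos(0)
= 204 * 1
= 204

204


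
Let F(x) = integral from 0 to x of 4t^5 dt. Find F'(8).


By the Fundamental Theorem of Calculus (Part 1):
If F(x) = integral from 0 to x of f(t) dt, then F'(x) = f(x)
Here f(t) = 4t^5
So F'(x) = 4x^5
Evaluate at x = 8:
F'(8) = 4 * 8^5
= 4 * 32768
= 131072

131072


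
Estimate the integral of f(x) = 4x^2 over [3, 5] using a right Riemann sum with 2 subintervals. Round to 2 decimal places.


Right Riemann sum uses right endpoints of each subinterval.
Interval: [3, 5], n = 2
dx = (5 - 3) / 2 = 1
Right endpoints: [4, 5]
f values: [64, 100]
Sum = dx * (sum of f values)
= 1 * 164
= 164 = 164.00

164.00


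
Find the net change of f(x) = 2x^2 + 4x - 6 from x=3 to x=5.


Net change = f(b) - f(a)
f(x) = 2x^2 + 4x - 6
Compute f(5):
f(5) = 2 * 5^2 + 4 * 5 - 6
= 50 + 20 - 6
= 64
Compute f(3):
f(3) = 2 * 3^2 + 4 * 3 - 6
= 18 + 12 - 6
= 24
Net change = 64 - 24 = 40

40


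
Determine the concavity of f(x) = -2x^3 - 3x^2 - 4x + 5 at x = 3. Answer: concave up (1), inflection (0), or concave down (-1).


Concavity is determined by the sign of f''(x).
f(x) = -2x^3 - 3x^2 - 4x + 5
f'(x) = -6x^2 - 6x - 4
f''(x) = -12x - 6
f''(3) = -12 * 3 - 6
= -36 - 6
= -42
Since f''(3) < 0, the function is concave down (-1)

-1


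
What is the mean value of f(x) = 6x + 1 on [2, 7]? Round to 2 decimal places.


Average value = 1/(b-a) * integral from a to b of f(x) dx
First compute the integral of 6x + 1:
F(x) = 3x^2 + x
F(7) = 3 * 49 + 1 * 7 = 154
F(2) = 3 * 4 + 1 * 2 = 14
Integral = 154 - 14 = 140
Average = 140 / (7 - 2) = 140 / 5
= 28 = 28.00

28.00


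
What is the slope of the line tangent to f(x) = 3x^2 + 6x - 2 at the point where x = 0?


The slope of the tangent line equals f'(x) at the point.
f(x) = 3x^2 + 6x - 2
f'(x) = 6x + 6
At x = 0:
f'(0) = 6 * 0 + 6
= 0 + 6
= 6

6


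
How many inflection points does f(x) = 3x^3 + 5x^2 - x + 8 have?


Inflection points occur where f''(x) = 0 and concavity changes.
f(x) = 3x^3 + 5x^2 - x + 8
f'(x) = 9x^2 + 10x - 1
f''(x) = 18x + 10
Set f''(x) = 0:
18x + 10 = 0
x = -10 / 18 = -5/9
Since f''(x) is linear (degree 1), it changes sign at this point.
Therefore there is exactly 1 inflection point.

1


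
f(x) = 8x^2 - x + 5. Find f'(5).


Differentiate term by term using power and sum rules:
f(x) = 8x^2 - x + 5
f'(x) = 16x - 1
Substitute x = 5:
f'(5) = 16 * 5 - 1
= 80 - 1
= 79

79


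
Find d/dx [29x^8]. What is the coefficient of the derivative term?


We apply the power rule: d/dx [ax^n] = a*n * x^(n-1)
d/dx [29x^8]
= 29 * 8 * x^(8-1)
= 232x^7
The coefficient is 232

232


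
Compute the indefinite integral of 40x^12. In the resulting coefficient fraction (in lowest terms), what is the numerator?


Apply the power rule for integration:
integral of ax^n dx = a/(n+1) * x^(n+1) + C
integral of 40x^12 dx
= 40/13 * x^13 + C
The coefficient in lowest terms is 40/13, and its numerator is 40

40


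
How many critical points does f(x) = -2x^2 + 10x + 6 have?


Find where f'(x) = 0:
f'(x) = -4x + 10
Set f'(x) = 0:
-4x + 10 = 0
x = -10 / (-4) = 5/2
This is a linear equation in x, so there is exactly one solution.
Number of critical points: 1

1


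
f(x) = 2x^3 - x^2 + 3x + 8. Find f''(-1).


First derivative:
f'(x) = 6x^2 - 2x + 3
Second derivative:
f''(x) = 12x - 2
Substitute x = -1:
f''(-1) = 12 * (-1) - 2
= -12 - 2
= -14

-14


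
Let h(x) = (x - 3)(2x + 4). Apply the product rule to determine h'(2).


Let u(x) = x - 3 and v(x) = 2x + 4
u'(x) = 1
v'(x) = 2
Product rule: h'(x) = u'(x)*v(x) + u(x)*v'(x)
= 1 * (2x + 4) + (x - 3) * 2
At x = 2:
u(2) = 1 * 2 - 3 = -1
v(2) = 2 * 2 + 4 = 8
h'(2) = 1 * 8 + (-1) * 2
= 8 - 2
= 6

6


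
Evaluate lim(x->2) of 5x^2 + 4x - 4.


Since polynomials are continuous, we use direct substitution.
lim(x->2) of 5x^2 + 4x - 4
= 5 * 2^2 + 4 * 2 - 4
= 20 + 8 - 4
= 24

24


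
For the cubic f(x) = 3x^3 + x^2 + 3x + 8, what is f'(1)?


Differentiate f(x) = 3x^3 + x^2 + 3x + 8 term by term:
f'(x) = 9x^2 + 2x + 3
Substitute x = 1:
f'(1) = 9 * 1^2 + 2 * 1 + 3
= 9 + 2 + 3
= 14

14


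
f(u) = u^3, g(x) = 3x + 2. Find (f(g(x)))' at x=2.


Using the chain rule: (f(g(x)))' = f'(g(x)) * g'(x)
First, find g(2):
g(2) = 3 * 2 + 2 = 8
Next, f'(u) = 3u^2
And g'(x) = 3
So f'(g(2)) * g'(2)
= 3 * 8^2 * 3
= 3 * 64 * 3
= 576

576


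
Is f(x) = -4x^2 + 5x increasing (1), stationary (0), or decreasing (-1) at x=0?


Compute f'(x) to determine behavior:
f'(x) = -8x + 5
f'(0) = -8 * 0 + 5
= 0 + 5
= 5
Since f'(0) > 0, the function is increasing (1)

1


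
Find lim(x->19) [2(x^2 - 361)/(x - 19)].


Direct substitution gives 0/0, so we factor the numerator.
Factor: 2(x^2 - 361) = 2 * (x - 19)(x + 19)
Cancel the common factor (x - 19):
2(x^2 - 361)/(x - 19) = 2 * (x + 19)
Now substitute x = 19:
= 2 * (19 + 19) = 76

76


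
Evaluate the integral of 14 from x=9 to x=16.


The integral of a constant k over [a, b] equals k * (b - a).
integral from 9 to 16 of 14 dx
= 14 * (16 - 9)
= 14 * 7
= 98

98


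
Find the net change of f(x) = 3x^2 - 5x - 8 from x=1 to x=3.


Net change = f(b) - f(a)
f(x) = 3x^2 - 5x - 8
Compute f(3):
f(3) = 3 * 3^2 - 5 * 3 - 8
= 27 - 15 - 8
= 4
Compute f(1):
f(1) = 3 * 1^2 - 5 * 1 - 8
= 3 - 5 - 8
= -10
Net change = 4 - (-10) = 14

14


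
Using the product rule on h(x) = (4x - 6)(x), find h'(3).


Let u(x) = 4x - 6 and v(x) = x
u'(x) = 4
v'(x) = 1
Product rule: h'(x) = u'(x)*v(x) + u(x)*v'(x)
= 4 * (x) + (4x - 6) * 1
At x = 3:
u(3) = 4 * 3 - 6 = 6
v(3) = 1 * 3 + 0 = 3
h'(3) = 4 * 3 + 6 * 1
= 12 + 6
= 18

18


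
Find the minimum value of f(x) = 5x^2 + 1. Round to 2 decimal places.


For a quadratic f(x) = ax^2 + bx + c with a > 0, the minimum is at the vertex.
Vertex x-coordinate: x = -b/(2a)
x = -(0) / (2 * 5)
x = 0/10 = 0
Substitute back to find the minimum value:
f(0) = 5 * 0^2 + 0 * 0 + 1
= 0 + 0 + 1
= 1 = 1.00

1.00


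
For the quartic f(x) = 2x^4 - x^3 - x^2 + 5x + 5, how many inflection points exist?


Inflection points occur where f''(x) = 0 and concavity changes.
f(x) = 2x^4 - x^3 - x^2 + 5x + 5
f'(x) = 8x^3 - 3x^2 - 2x + 5
f''(x) = 24x^2 - 6x - 2
This is a quadratic in x. Use the discriminant to count real roots.
Discriminant = (-6)^2 - 4 * 24 * (-2)
= 36 - (-192)
= 228
Since discriminant > 0, f''(x) = 0 has 2 distinct real solutions.
A quadratic with two distinct real roots changes sign at each root, so concavity changes at both.
Number of inflection points: 2

2


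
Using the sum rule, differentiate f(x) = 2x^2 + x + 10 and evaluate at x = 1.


Differentiate term by term using power and sum rules:
f(x) = 2x^2 + x + 10
f'(x) = 4x + 1
Substitute x = 1:
f'(1) = 4 * 1 + 1
= 4 + 1
= 5

5


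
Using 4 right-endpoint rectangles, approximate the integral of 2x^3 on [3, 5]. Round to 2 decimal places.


Right Riemann sum uses right endpoints of each subinterval.
Interval: [3, 5], n = 4
dx = (5 - 3) / 4 = 1/2
Right endpoints: [7/2, 4, 9/2, 5]
f values: [343/4, 128, 729/4, 250]
Sum = dx * (sum of f values)
= 1/2 * 646
= 323 = 323.00

323.00


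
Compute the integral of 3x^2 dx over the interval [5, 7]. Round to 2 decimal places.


Find the antiderivative of 3x^2:
F(x) = 3/3 * x^3
Apply the Fundamental Theorem of Calculus:
F(7) - F(5)
= 3/3 * 7^3 - 3/3 * 5^3
= 3/3 * (343 - 125)
= 3/3 * 218
= 218 = 218.00

218.00


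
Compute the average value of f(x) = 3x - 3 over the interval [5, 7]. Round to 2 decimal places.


Average value = 1/(b-a) * integral from a to b of f(x) dx
First compute the integral of 3x - 3:
F(x) = (3/2)x^2 - 3x
F(7) = 3/2 * 49 - 3 * 7 = 105/2
F(5) = 3/2 * 25 - 3 * 5 = 45/2
Integral = 105/2 - 45/2 = 30
Average = 30 / (7 - 5) = 30 / 2
= 15 = 15.00

15.00


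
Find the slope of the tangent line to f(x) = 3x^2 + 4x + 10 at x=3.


The slope of the tangent line equals f'(x) at the point.
f(x) = 3x^2 + 4x + 10
f'(x) = 6x + 4
At x = 3:
f'(3) = 6 * 3 + 4
= 18 + 4
= 22

22


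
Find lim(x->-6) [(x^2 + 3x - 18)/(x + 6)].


Direct substitution gives 0/0, so we factor the numerator.
Factor: (x^2 + 3x - 18) = (x + 6)(x - 3)
Cancel the common factor (x + 6):
(x^2 + 3x - 18)/(x + 6) = (x - 3)
Now substitute x = -6:
= (-6) - (3) = -9

-9


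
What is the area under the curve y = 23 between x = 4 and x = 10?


The area under a constant function y = 23 is a rectangle.
Width = 10 - 4 = 6
Height = 23
Area = width * height
= 6 * 23
= 138

138


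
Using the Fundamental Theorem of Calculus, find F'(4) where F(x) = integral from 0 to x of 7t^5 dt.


By the Fundamental Theorem of Calculus (Part 1):
If F(x) = integral from 0 to x of f(t) dt, then F'(x) = f(x)
Here f(t) = 7t^5
So F'(x) = 7x^5
Evaluate at x = 4:
F'(4) = 7 * 4^5
= 7 * 1024
= 7168

7168


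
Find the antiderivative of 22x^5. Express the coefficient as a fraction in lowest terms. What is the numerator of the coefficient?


Apply the power rule for integration:
integral of ax^n dx = a/(n+1) * x^(n+1) + C
integral of 22x^5 dx
= 22/6 * x^6 + C
= 11/3 * x^6 + C
The coefficient in lowest terms is 11/3, and its numerator is 11

11


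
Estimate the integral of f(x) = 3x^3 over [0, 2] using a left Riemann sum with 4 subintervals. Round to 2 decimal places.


Left Riemann sum uses left endpoints of each subinterval.
Interval: [0, 2], n = 4
dx = (2 - 0) / 4 = 1/2
Left endpoints: [0, 1/2, 1, 3/2]
f values: [0, 3/8, 3, 81/8]
Sum = dx * (sum of f values)
= 1/2 * 27/2
= 27/4 = 6.75

6.75


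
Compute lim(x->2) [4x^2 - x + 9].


Since polynomials are continuous, we use direct substitution.
lim(x->2) of 4x^2 - x + 9
= 4 * 2^2 - 1 * 2 + 9
= 16 - 2 + 9
= 23

23


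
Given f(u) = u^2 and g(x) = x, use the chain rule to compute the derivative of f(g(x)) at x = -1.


Using the chain rule: (f(g(x)))' = f'(g(x)) * g'(x)
First, find g(-1):
g(-1) = 1 * (-1) + 0 = -1
Next, f'(u) = 2u
And g'(x) = 1
So f'(g(-1)) * g'(-1)
= 2 * (-1) * 1
= -2

-2


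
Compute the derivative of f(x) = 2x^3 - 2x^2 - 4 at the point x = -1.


Differentiate f(x) = 2x^3 - 2x^2 - 4 term by term:
f'(x) = 6x^2 - 4x
Substitute x = -1:
f'(-1) = 6 * (-1)^2 - 4 * (-1) + 0
= 6 + 4 + 0
= 10

10


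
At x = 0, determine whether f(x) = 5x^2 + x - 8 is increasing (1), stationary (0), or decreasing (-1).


Compute f'(x) to determine behavior:
f'(x) = 10x + 1
f'(0) = 10 * 0 + 1
= 0 + 1
= 1
Since f'(0) > 0, the function is increasing (1)

1


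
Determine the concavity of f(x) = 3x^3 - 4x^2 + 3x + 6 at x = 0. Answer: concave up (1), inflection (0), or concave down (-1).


Concavity is determined by the sign of f''(x).
f(x) = 3x^3 - 4x^2 + 3x + 6
f'(x) = 9x^2 - 8x + 3
f''(x) = 18x - 8
f''(0) = 18 * 0 - 8
= 0 - 8
= -8
Since f''(0) < 0, the function is concave down (-1)

-1


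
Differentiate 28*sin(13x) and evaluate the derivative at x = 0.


Apply the chain rule to differentiate 28*sin(13x):
d/dx [28*sin(13x)]
= 28 * cos(13x) * d/dx(13x)
= 28 * 13 * cos(13x)
= 364 * cos(13x)
Evaluate at x = 0:
= 364 * cos(0)
= 364 * 1
= 364

364


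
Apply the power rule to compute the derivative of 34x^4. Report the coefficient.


We apply the power rule: d/dx [ax^n] = a*n * x^(n-1)
d/dx [34x^4]
= 34 * 4 * x^(4-1)
= 136x^3
The coefficient is 136

136


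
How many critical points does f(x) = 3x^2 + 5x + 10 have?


Find where f'(x) = 0:
f'(x) = 6x + 5
Set f'(x) = 0:
6x + 5 = 0
x = -5 / 6 = -5/6
This is a linear equation in x, so there is exactly one solution.
Number of critical points: 1

1


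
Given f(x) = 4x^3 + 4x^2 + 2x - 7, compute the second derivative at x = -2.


First derivative:
f'(x) = 12x^2 + 8x + 2
Second derivative:
f''(x) = 24x + 8
Substitute x = -2:
f''(-2) = 24 * (-2) + 8
= -48 + 8
= -40

-40


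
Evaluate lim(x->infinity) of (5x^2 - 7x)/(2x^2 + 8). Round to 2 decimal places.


For limits at infinity with equal-degree polynomials,
we compare leading coefficients.
Numerator leading term: 5x^2
Denominator leading term: 2x^2
Divide both by x^2:
lim = (5 - 7/x) / (2 + 8/x^2)
As x -> infinity, the 1/x and 1/x^2 terms vanish:
= 5/2 = 2.50

2.50


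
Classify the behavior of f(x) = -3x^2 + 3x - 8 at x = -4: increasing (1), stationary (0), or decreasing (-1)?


Compute f'(x) to determine behavior:
f'(x) = -6x + 3
f'(-4) = -6 * (-4) + 3
= 24 + 3
= 27
Since f'(-4) > 0, the function is increasing (1)

1


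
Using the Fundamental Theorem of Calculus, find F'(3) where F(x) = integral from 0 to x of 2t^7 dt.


By the Fundamental Theorem of Calculus (Part 1):
If F(x) = integral from 0 to x of f(t) dt, then F'(x) = f(x)
Here f(t) = 2t^7
So F'(x) = 2x^7
Evaluate at x = 3:
F'(3) = 2 * 3^7
= 2 * 2187
= 4374

4374


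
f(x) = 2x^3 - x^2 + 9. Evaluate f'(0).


Differentiate f(x) = 2x^3 - x^2 + 9 term by term:
f'(x) = 6x^2 - 2x
Substitute x = 0:
f'(0) = 6 * 0^2 - 2 * 0 + 0
= 0 + 0 + 0
= 0

0


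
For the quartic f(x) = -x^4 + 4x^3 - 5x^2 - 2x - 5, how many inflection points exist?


Inflection points occur where f''(x) = 0 and concavity changes.
f(x) = -x^4 + 4x^3 - 5x^2 - 2x - 5
f'(x) = -4x^3 + 12x^2 - 10x - 2
f''(x) = -12x^2 + 24x - 10
This is a quadratic in x. Use the discriminant to count real roots.
Discriminant = (24)^2 - 4 * (-12) * (-10)
= 576 - 480
= 96
Since discriminant > 0, f''(x) = 0 has 2 distinct real solutions.
A quadratic with two distinct real roots changes sign at each root, so concavity changes at both.
Number of inflection points: 2

2


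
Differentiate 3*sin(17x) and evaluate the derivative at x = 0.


Apply the chain rule to differentiate 3*sin(17x):
d/dx [3*sin(17x)]
= 3 * cos(17x) * d/dx(17x)
= 3 * 17 * cos(17x)
= 51 * cos(17x)
Evaluate at x = 0:
= 51 * cos(0)
= 51 * 1
= 51

51


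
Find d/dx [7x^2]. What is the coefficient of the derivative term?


We apply the power rule: d/dx [ax^n] = a*n * x^(n-1)
d/dx [7x^2]
= 7 * 2 * x^(2-1)
= 14x
The coefficient is 14

14


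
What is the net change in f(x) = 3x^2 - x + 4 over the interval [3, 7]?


Net change = f(b) - f(a)
f(x) = 3x^2 - x + 4
Compute f(7):
f(7) = 3 * 7^2 - 1 * 7 + 4
= 147 - 7 + 4
= 144
Compute f(3):
f(3) = 3 * 3^2 - 1 * 3 + 4
= 27 - 3 + 4
= 28
Net change = 144 - 28 = 116

116


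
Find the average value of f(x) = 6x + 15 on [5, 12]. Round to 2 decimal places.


Average value = 1/(b-a) * integral from a to b of f(x) dx
First compute the integral of 6x + 15:
F(x) = 3x^2 + 15x
F(12) = 3 * 144 + 15 * 12 = 612
F(5) = 3 * 25 + 15 * 5 = 150
Integral = 612 - 150 = 462
Average = 462 / (12 - 5) = 462 / 7
= 66 = 66.00

66.00


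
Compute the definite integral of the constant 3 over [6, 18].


The integral of a constant k over [a, b] equals k * (b - a).
integral from 6 to 18 of 3 dx
= 3 * (18 - 6)
= 3 * 12
= 36

36


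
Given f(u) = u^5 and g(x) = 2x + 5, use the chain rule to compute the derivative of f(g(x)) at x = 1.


Using the chain rule: (f(g(x)))' = f'(g(x)) * g'(x)
First, find g(1):
g(1) = 2 * 1 + 5 = 7
Next, f'(u) = 5u^4
And g'(x) = 2
So f'(g(1)) * g'(1)
= 5 * 7^4 * 2
= 5 * 2401 * 2
= 24010

24010


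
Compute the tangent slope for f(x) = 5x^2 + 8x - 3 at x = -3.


The slope of the tangent line equals f'(x) at the point.
f(x) = 5x^2 + 8x - 3
f'(x) = 10x + 8
At x = -3:
f'(-3) = 10 * (-3) + 8
= -30 + 8
= -22

-22


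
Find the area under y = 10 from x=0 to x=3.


The area under a constant function y = 10 is a rectangle.
Width = 3 - 0 = 3
Height = 10
Area = width * height
= 3 * 10
= 30

30


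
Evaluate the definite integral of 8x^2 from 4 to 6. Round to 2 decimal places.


Find the antiderivative of 8x^2:
F(x) = 8/3 * x^3
Apply the Fundamental Theorem of Calculus:
F(6) - F(4)
= 8/3 * 6^3 - 8/3 * 4^3
= 8/3 * (216 - 64)
= 8/3 * 152
= 1216/3 ≈ 405.33

405.33


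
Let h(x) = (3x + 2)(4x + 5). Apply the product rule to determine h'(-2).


Let u(x) = 3x + 2 and v(x) = 4x + 5
u'(x) = 3
v'(x) = 4
Product rule: h'(x) = u'(x)*v(x) + u(x)*v'(x)
= 3 * (4x + 5) + (3x + 2) * 4
At x = -2:
u(-2) = 3 * (-2) + 2 = -4
v(-2) = 4 * (-2) + 5 = -3
h'(-2) = 3 * (-3) + (-4) * 4
= -9 - 16
= -25

-25


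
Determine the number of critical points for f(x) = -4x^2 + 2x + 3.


Find where f'(x) = 0:
f'(x) = -8x + 2
Set f'(x) = 0:
-8x + 2 = 0
x = -2 / (-8) = 1/4
This is a linear equation in x, so there is exactly one solution.
Number of critical points: 1

1


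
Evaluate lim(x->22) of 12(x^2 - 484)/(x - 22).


Direct substitution gives 0/0, so we factor the numerator.
Factor: 12(x^2 - 484) = 12 * (x - 22)(x + 22)
Cancel the common factor (x - 22):
12(x^2 - 484)/(x - 22) = 12 * (x + 22)
Now substitute x = 22:
= 12 * (22 + 22) = 528

528


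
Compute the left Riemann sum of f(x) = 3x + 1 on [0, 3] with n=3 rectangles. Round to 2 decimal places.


Left Riemann sum uses left endpoints of each subinterval.
Interval: [0, 3], n = 3
dx = (3 - 0) / 3 = 1
Left endpoints: [0, 1, 2]
f values: [1, 4, 7]
Sum = dx * (sum of f values)
= 1 * 12
= 12 = 12.00

12.00


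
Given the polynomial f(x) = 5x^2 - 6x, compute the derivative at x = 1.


Differentiate term by term using power and sum rules:
f(x) = 5x^2 - 6x
f'(x) = 10x - 6
Substitute x = 1:
f'(1) = 10 * 1 - 6
= 10 - 6
= 4

4


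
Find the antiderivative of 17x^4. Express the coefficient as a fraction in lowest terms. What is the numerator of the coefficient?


Apply the power rule for integration:
integral of ax^n dx = a/(n+1) * x^(n+1) + C
integral of 17x^4 dx
= 17/5 * x^5 + C
The coefficient in lowest terms is 17/5, and its numerator is 17

17


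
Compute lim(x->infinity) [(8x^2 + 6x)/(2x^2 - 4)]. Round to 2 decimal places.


For limits at infinity with equal-degree polynomials,
we compare leading coefficients.
Numerator leading term: 8x^2
Denominator leading term: 2x^2
Divide both by x^2:
lim = (8 + 6/x) / (2 - 4/x^2)
As x -> infinity, the 1/x and 1/x^2 terms vanish:
= 8/2 = 4 = 4.00

4.00


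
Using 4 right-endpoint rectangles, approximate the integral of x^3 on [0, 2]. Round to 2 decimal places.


Right Riemann sum uses right endpoints of each subinterval.
Interval: [0, 2], n = 4
dx = (2 - 0) / 4 = 1/2
Right endpoints: [1/2, 1, 3/2, 2]
f values: [1/8, 1, 27/8, 8]
Sum = dx * (sum of f values)
= 1/2 * 25/2
= 25/4 = 6.25

6.25


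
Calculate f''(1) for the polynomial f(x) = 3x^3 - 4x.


First derivative:
f'(x) = 9x^2 - 4
Second derivative:
f''(x) = 18x
Substitute x = 1:
f''(1) = 18 * 1 + 0
= 18 + 0
= 18

18


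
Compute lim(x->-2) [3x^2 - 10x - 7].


Since polynomials are continuous, we use direct substitution.
lim(x->-2) of 3x^2 - 10x - 7
= 3 * (-2)^2 - 10 * (-2) - 7
= 12 + 20 - 7
= 25

25


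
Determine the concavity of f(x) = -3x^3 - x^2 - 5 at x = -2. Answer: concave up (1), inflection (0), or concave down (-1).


Concavity is determined by the sign of f''(x).
f(x) = -3x^3 - x^2 - 5
f'(x) = -9x^2 - 2x
f''(x) = -18x - 2
f''(-2) = -18 * (-2) - 2
= 36 - 2
= 34
Since f''(-2) > 0, the function is concave up (1)

1


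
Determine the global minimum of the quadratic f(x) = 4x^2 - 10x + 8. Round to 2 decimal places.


For a quadratic f(x) = ax^2 + bx + c with a > 0, the minimum is at the vertex.
Vertex x-coordinate: x = -b/(2a)
x = -(-10) / (2 * 4)
x = 10/8 = 5/4
Substitute back to find the minimum value:
f(5/4) = 4 * (5/4)^2 - 10 * (5/4) + 8
= 25/4 - 25/2 + 8
= 7/4 = 1.75

1.75


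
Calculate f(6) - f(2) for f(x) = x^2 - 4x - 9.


Net change = f(b) - f(a)
f(x) = x^2 - 4x - 9
Compute f(6):
f(6) = 1 * 6^2 - 4 * 6 - 9
= 36 - 24 - 9
= 3
Compute f(2):
f(2) = 1 * 2^2 - 4 * 2 - 9
= 4 - 8 - 9
= -13
Net change = 3 - (-13) = 16

16


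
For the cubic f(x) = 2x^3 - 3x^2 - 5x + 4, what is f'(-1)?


Differentiate f(x) = 2x^3 - 3x^2 - 5x + 4 term by term:
f'(x) = 6x^2 - 6x - 5
Substitute x = -1:
f'(-1) = 6 * (-1)^2 - 6 * (-1) - 5
= 6 + 6 - 5
= 7

7


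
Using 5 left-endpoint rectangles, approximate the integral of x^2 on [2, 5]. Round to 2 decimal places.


Left Riemann sum uses left endpoints of each subinterval.
Interval: [2, 5], n = 5
dx = (5 - 2) / 5 = 3/5
Left endpoints: [2, 13/5, 16/5, 19/5, 22/5]
f values: [4, 169/25, 256/25, 361/25, 484/25]
Sum = dx * (sum of f values)
= 3/5 * 274/5
= 822/25 = 32.88

32.88


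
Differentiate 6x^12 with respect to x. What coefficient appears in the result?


We apply the power rule: d/dx [ax^n] = a*n * x^(n-1)
d/dx [6x^12]
= 6 * 12 * x^(12-1)
= 72x^11
The coefficient is 72

72


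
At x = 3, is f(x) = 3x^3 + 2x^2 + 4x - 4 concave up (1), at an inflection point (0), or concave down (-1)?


Concavity is determined by the sign of f''(x).
f(x) = 3x^3 + 2x^2 + 4x - 4
f'(x) = 9x^2 + 4x + 4
f''(x) = 18x + 4
f''(3) = 18 * 3 + 4
= 54 + 4
= 58
Since f''(3) > 0, the function is concave up (1)

1


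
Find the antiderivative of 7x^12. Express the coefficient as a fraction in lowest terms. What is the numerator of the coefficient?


Apply the power rule for integration:
integral of ax^n dx = a/(n+1) * x^(n+1) + C
integral of 7x^12 dx
= 7/13 * x^13 + C
The coefficient in lowest terms is 7/13, and its numerator is 7

7


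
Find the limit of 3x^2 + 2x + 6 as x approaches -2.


Since polynomials are continuous, we use direct substitution.
lim(x->-2) of 3x^2 + 2x + 6
= 3 * (-2)^2 + 2 * (-2) + 6
= 12 - 4 + 6
= 14

14


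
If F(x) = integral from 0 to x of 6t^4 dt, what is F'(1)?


By the Fundamental Theorem of Calculus (Part 1):
If F(x) = integral from 0 to x of f(t) dt, then F'(x) = f(x)
Here f(t) = 6t^4
So F'(x) = 6x^4
Evaluate at x = 1:
F'(1) = 6 * 1^4
= 6 * 1
= 6

6
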